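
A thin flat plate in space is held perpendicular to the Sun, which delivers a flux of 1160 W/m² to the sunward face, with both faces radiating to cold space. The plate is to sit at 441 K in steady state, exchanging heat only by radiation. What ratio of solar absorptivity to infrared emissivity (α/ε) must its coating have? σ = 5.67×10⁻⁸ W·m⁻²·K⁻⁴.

α/ε ≈ 3.70

Balance: αS·A = εσ·2A·T⁴ ⇒ α/ε = 2σT⁴/S.
α/ε = 2·5.67×10⁻⁸·(441)⁴/1160 = 2·5.67×10⁻⁸·3.782×10¹⁰/1160.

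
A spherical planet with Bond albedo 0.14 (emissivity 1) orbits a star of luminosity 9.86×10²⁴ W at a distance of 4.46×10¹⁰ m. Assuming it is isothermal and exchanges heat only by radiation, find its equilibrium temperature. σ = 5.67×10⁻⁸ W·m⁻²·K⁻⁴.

T ≈ 197 K

First find the stellar flux at distance d: S = L/(4πd²) = 9.86×10²⁴/(4π·(4.46×10¹⁰)²) = 394.5 W/m².
For an isothermal sphere, absorbed (1−a)S·πr² = emitted σ·4πr²·T⁴, so T⁴ = (1−a)S/(4σ).
T⁴ = 0.860·394.5/(4·5.67×10⁻⁸) = 1.496×10⁹ K⁴.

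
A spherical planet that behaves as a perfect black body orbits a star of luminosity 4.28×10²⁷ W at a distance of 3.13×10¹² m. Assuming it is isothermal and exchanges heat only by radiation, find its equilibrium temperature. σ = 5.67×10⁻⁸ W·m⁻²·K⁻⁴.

T ≈ 111 K

First find the stellar flux at distance d: S = L/(4πd²) = 4.28×10²⁷/(4π·(3.13×10¹²)²) = 34.77 W/m².
For an isothermal sphere, absorbed (1−a)S·πr² = emitted σ·4πr²·T⁴, so T⁴ = (1−a)S/(4σ).
T⁴ = 1.00·34.77/(4·5.67×10⁻⁸) = 1.533×10⁸ K⁴.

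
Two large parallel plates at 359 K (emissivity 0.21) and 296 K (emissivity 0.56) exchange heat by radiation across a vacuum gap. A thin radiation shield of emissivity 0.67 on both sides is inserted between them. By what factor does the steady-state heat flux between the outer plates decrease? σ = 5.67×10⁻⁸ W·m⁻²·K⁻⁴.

factor ≈ 1.36

Without shield: q₀ = σΔ(T⁴)/(1/ε₁+1/ε₂−1) with denominator 5.548.
With shield the two gaps are in series; the resistances add: (1/ε₁+1/ε_s−1)+(1/ε_s+1/ε₂−1) = 5.254+2.278 = 7.533.
Heat-flux ratio q₀/q = 7.533/5.548.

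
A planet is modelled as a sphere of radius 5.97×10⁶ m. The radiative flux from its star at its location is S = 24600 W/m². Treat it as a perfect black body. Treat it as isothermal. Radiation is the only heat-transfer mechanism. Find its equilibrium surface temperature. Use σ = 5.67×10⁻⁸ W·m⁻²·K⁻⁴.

T ≈ 574 K

At equilibrium, absorbed power = emitted power.
Absorbing cross-section = πr² = 1.120×10¹⁴ m²; emitting surface = 4πr² = 4.479×10¹⁴ m² (ratio 4).
S·A_cross = εσ·A_surf·T⁴  ⇒  T⁴ = S/(4σ).
T⁴ = 1.00·24600/(4·5.67×10⁻⁸) = 1.085×10¹¹ K⁴.
T = (1.085×10¹¹)^(1/4).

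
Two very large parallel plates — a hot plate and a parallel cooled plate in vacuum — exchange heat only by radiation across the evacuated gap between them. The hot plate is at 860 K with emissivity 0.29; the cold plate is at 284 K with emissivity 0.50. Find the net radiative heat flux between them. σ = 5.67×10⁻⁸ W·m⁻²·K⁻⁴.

For two infinite grey parallel plates, q = σ(T₁⁴ − T₂⁴)/(1/ε₁ + 1/ε₂ − 1).
T₁⁴ − T₂⁴ = 5.470×10¹¹ − 6.505×10⁹ = 5.405×10¹¹ K⁴.
1/ε₁ + 1/ε₂ − 1 = 3.448 + 2.000 − 1 = 4.448.
q = 5.67×10⁻⁸ × 5.405×10¹¹ / 4.448.

q ≈ 6890 W/m²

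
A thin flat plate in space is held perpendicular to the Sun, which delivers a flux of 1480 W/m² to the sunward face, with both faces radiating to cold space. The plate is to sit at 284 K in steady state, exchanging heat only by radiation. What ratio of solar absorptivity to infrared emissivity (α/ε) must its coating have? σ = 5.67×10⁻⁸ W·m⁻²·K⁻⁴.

α/ε ≈ 0.498

Balance: αS·A = εσ·2A·T⁴ ⇒ α/ε = 2σT⁴/S.
α/ε = 2·5.67×10⁻⁸·(284)⁴/1480 = 2·5.67×10⁻⁸·6.505×10⁹/1480.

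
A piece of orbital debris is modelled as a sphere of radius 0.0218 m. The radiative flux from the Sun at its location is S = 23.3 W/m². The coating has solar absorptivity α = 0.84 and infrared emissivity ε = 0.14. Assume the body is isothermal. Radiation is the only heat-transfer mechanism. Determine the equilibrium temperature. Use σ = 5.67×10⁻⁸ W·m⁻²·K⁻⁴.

T ≈ 158 K

At equilibrium, absorbed power = emitted power.
Absorbing cross-section = πr² = 0.001493 m²; emitting surface = 4πr² = 0.005972 m² (ratio 4).
αS·A_cross = εσ·A_surf·T⁴  ⇒  T⁴ = αS/(ε·4σ).
T⁴ = 0.840·23.3/(0.14·4·5.67×10⁻⁸) = 6.164×10⁸ K⁴.
T = (6.164×10⁸)^(1/4).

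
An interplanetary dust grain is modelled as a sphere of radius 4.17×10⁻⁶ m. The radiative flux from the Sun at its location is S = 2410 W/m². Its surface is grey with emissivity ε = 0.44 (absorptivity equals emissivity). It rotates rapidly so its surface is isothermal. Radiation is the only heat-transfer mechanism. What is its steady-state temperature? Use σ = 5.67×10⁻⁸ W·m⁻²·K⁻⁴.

T ≈ 321 K

At equilibrium, absorbed power = emitted power.
Absorbing cross-section = πr² = 5.463×10⁻¹¹ m²; emitting surface = 4πr² = 2.185×10⁻¹⁰ m² (ratio 4).
εS·A_cross = εσ·A_surf·T⁴  ⇒  T⁴ = S/(4σ)   (ε cancels).
T⁴ = 2410/(4·5.67×10⁻⁸) = 1.063×10¹⁰ K⁴.
T = (1.063×10¹⁰)^(1/4).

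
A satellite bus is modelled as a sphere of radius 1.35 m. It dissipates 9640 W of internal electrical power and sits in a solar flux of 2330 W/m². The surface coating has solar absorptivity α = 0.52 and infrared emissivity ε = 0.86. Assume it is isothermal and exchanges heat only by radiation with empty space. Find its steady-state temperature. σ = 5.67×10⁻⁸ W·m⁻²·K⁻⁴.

At steady state, absorbed solar power + internal power = radiated power.
Absorbed: α·S·A_cross = 0.52·2330·5.726 = 6937 W (cross-section πr²).
Total input = 6937 + 9640 = 16580 W.
Radiated: εσ·A_surf·T⁴ with A_surf = 4πr² = 22.90 m².
T⁴ = 16580/(0.86·5.67×10⁻⁸·22.90) = 1.484×10¹⁰ K⁴.

T ≈ 349 K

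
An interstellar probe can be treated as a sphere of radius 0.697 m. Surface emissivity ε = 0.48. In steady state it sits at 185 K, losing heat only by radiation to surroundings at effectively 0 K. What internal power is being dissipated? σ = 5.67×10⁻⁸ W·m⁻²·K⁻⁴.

Steady state: P = εσA T⁴.
A = 4πr² = 6.105 m²; T⁴ = (185)⁴ = 1.171×10⁹ K⁴.
P = 0.48 × 5.67×10⁻⁸ × 6.105 × 1.171×10⁹.

P ≈ 195 W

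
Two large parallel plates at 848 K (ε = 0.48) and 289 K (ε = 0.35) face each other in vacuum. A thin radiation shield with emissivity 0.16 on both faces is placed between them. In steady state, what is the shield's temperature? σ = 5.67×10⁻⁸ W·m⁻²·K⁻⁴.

In steady state the net flux on the hot side equals that on the cold side.
σ(T₁⁴−T_s⁴)/D₁ = σ(T_s⁴−T₂⁴)/D₂, with D₁ = 1/ε₁+1/ε_s−1 = 7.333, D₂ = 1/ε_s+1/ε₂−1 = 8.107.
Solve for T_s⁴: T_s⁴ = (D₂·T₁⁴ + D₁·T₂⁴)/(D₁+D₂) = 2.748×10¹¹ K⁴.

T_s ≈ 724 K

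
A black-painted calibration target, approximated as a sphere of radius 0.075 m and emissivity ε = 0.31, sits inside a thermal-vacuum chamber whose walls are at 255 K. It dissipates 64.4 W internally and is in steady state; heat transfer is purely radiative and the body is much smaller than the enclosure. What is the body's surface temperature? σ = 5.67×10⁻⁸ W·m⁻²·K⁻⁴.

T ≈ 487 K

For a small grey body in a large enclosure, net radiated power = εσA(T⁴ − T_w⁴).
Steady state: P = εσA(T⁴ − T_w⁴) with A = 4πr² = 0.07069 m².
T⁴ = P/(εσA) + T_w⁴ = 64.4/(0.31·5.67×10⁻⁸·0.07069) + (255)⁴
    = 5.183×10¹⁰ + 4.228×10⁹ = 5.606×10¹⁰ K⁴.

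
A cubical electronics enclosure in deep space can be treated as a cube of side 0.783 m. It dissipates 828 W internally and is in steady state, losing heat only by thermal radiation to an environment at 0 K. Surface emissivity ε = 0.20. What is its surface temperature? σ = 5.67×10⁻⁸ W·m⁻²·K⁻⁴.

Steady state: internal power = radiated power, P = εσA T⁴.
Radiating area A = 6L² = 3.679 m².
T⁴ = P/(εσA) = 828/(0.20·5.67×10⁻⁸·3.679) = 1.985×10¹⁰ K⁴.
T = (1.985×10¹⁰)^(1/4).

T ≈ 375 K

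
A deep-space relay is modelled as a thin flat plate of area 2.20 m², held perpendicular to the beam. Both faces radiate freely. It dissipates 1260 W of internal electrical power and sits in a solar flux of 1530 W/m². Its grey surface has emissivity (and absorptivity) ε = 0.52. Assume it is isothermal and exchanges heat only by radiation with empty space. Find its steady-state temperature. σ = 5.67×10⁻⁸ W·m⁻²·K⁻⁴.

At steady state, absorbed solar power + internal power = radiated power.
Absorbed: α·S·A_cross = 0.52·1530·2.200 = 1750 W (cross-section A).
Total input = 1750 + 1260 = 3010 W.
Radiated: εσ·A_surf·T⁴ with A_surf = 2A = 4.400 m².
T⁴ = 3010/(0.52·5.67×10⁻⁸·4.400) = 2.320×10¹⁰ K⁴.

T ≈ 390 K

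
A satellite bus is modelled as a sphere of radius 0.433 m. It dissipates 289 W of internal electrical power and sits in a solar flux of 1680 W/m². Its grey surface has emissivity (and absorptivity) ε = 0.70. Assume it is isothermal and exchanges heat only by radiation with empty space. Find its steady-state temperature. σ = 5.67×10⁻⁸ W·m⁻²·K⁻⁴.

T ≈ 320 K

At steady state, absorbed solar power + internal power = radiated power.
Absorbed: α·S·A_cross = 0.70·1680·0.5890 = 692.7 W (cross-section πr²).
Total input = 692.7 + 289 = 981.7 W.
Radiated: εσ·A_surf·T⁴ with A_surf = 4πr² = 2.356 m².
T⁴ = 981.7/(0.70·5.67×10⁻⁸·2.356) = 1.050×10¹⁰ K⁴.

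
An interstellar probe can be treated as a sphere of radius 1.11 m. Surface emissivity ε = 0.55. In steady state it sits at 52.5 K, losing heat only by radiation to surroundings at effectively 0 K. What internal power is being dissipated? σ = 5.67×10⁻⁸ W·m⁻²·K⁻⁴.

P ≈ 3.67 W

Steady state: P = εσA T⁴.
A = 4πr² = 15.48 m²; T⁴ = (52.5)⁴ = 7.597×10⁶ K⁴.
P = 0.55 × 5.67×10⁻⁸ × 15.48 × 7.597×10⁶.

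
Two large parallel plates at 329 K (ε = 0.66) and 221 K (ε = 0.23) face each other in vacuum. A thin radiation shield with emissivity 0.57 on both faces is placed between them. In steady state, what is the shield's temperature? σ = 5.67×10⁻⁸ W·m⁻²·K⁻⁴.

In steady state the net flux on the hot side equals that on the cold side.
σ(T₁⁴−T_s⁴)/D₁ = σ(T_s⁴−T₂⁴)/D₂, with D₁ = 1/ε₁+1/ε_s−1 = 2.270, D₂ = 1/ε_s+1/ε₂−1 = 5.102.
Solve for T_s⁴: T_s⁴ = (D₂·T₁⁴ + D₁·T₂⁴)/(D₁+D₂) = 8.843×10⁹ K⁴.

T_s ≈ 307 K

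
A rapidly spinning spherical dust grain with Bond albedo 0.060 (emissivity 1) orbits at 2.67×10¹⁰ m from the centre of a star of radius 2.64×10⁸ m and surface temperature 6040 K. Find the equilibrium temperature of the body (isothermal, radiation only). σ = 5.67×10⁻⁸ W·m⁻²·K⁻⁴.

T ≈ 418 K

The star's surface emits σT_*⁴; at distance d the flux is S = σT_*⁴(R_*/d)².
S = 5.67×10⁻⁸·(6040)⁴·(2.64×10⁸/2.67×10¹⁰)² = 7378 W/m².
For an isothermal sphere T⁴ = (1−a)S/(4σ) = 3.058×10¹⁰ K⁴.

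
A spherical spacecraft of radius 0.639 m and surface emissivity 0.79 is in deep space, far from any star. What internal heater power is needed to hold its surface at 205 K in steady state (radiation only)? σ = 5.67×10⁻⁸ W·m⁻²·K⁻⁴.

P = εσ·4πr²·T⁴.
4πr² = 5.131 m²; T⁴ = 1.766×10⁹ K⁴.
P = 0.79·5.67×10⁻⁸·5.131·1.766×10⁹.

P ≈ 406 W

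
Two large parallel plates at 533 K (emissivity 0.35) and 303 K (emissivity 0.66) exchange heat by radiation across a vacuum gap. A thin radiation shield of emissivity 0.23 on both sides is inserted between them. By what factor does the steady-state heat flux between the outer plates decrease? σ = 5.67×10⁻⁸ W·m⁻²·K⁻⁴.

Without shield: q₀ = σΔ(T⁴)/(1/ε₁+1/ε₂−1) with denominator 3.372.
With shield the two gaps are in series; the resistances add: (1/ε₁+1/ε_s−1)+(1/ε_s+1/ε₂−1) = 6.205+4.863 = 11.07.
Heat-flux ratio q₀/q = 11.07/3.372.

factor ≈ 3.28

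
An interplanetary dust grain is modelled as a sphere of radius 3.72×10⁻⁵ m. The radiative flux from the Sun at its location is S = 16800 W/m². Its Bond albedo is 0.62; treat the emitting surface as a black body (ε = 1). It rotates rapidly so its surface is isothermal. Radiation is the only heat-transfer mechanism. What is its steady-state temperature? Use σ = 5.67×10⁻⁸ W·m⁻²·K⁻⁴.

At equilibrium, absorbed power = emitted power.
Absorbing cross-section = πr² = 4.347×10⁻⁹ m²; emitting surface = 4πr² = 1.739×10⁻⁸ m² (ratio 4).
(1−a)S·A_cross = εσ·A_surf·T⁴  ⇒  T⁴ = (1−a)S/(4σ).
T⁴ = 0.380·16800/(4·5.67×10⁻⁸) = 2.815×10¹⁰ K⁴.
T = (2.815×10¹⁰)^(1/4).

T ≈ 410 K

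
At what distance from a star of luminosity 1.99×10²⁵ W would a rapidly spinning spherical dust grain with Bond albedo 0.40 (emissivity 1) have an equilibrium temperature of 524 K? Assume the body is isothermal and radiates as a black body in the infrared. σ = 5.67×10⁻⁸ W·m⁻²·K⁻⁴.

d ≈ 7.45×10⁹ m

For an isothermal black-emitting sphere, (1−a)S·πr² = σ·4πr²·T⁴ ⇒ S = 4σT⁴/(1−a).
S = 4·5.67×10⁻⁸·(524)⁴/0.600 = 28500 W/m².
Flux falls as S = L/(4πd²), so d = √(L/(4πS)) = √(1.99×10²⁵/(4π·28500)).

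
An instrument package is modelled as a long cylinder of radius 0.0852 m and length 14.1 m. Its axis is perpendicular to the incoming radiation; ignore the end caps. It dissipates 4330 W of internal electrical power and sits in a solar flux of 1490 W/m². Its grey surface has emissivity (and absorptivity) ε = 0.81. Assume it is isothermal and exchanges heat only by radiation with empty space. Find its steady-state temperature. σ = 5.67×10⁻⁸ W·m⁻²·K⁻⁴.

T ≈ 380 K

At steady state, absorbed solar power + internal power = radiated power.
Absorbed: α·S·A_cross = 0.81·1490·2.403 = 2900 W (cross-section 2rL).
Total input = 2900 + 4330 = 7230 W.
Radiated: εσ·A_surf·T⁴ with A_surf = 2πrL = 7.548 m².
T⁴ = 7230/(0.81·5.67×10⁻⁸·7.548) = 2.086×10¹⁰ K⁴.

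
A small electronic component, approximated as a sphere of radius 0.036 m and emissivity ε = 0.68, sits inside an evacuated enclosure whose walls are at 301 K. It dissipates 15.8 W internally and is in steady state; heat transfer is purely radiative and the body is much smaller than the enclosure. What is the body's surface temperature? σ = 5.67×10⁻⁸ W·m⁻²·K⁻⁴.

T ≈ 427 K

For a small grey body in a large enclosure, net radiated power = εσA(T⁴ − T_w⁴).
Steady state: P = εσA(T⁴ − T_w⁴) with A = 4πr² = 0.01629 m².
T⁴ = P/(εσA) + T_w⁴ = 15.8/(0.68·5.67×10⁻⁸·0.01629) + (301)⁴
    = 2.516×10¹⁰ + 8.209×10⁹ = 3.337×10¹⁰ K⁴.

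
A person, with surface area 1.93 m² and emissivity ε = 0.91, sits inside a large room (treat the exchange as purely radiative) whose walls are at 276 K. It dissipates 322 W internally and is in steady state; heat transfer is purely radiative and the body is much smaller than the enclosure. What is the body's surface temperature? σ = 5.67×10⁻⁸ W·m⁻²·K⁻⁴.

For a small grey body in a large enclosure, net radiated power = εσA(T⁴ − T_w⁴).
Steady state: P = εσA(T⁴ − T_w⁴) with A = 1.93 m².
T⁴ = P/(εσA) + T_w⁴ = 322/(0.91·5.67×10⁻⁸·1.930) + (276)⁴
    = 3.234×10⁹ + 5.803×10⁹ = 9.036×10⁹ K⁴.

T ≈ 308 K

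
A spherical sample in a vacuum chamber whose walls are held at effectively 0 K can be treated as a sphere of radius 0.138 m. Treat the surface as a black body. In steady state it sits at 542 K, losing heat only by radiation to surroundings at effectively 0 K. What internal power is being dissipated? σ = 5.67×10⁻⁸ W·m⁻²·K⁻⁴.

Steady state: P = εσA T⁴.
A = 4πr² = 0.2393 m²; T⁴ = (542)⁴ = 8.630×10¹⁰ K⁴.
P = 1.0 × 5.67×10⁻⁸ × 0.2393 × 8.630×10¹⁰.

P ≈ 1170 W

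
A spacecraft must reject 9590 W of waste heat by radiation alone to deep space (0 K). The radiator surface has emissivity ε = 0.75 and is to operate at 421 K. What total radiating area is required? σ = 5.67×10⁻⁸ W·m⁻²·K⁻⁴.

A ≈ 7.18 m²

P = εσA T⁴ ⇒ A = P/(εσT⁴).
T⁴ = 3.141×10¹⁰ K⁴.
A = 9590/(0.75 × 5.67×10⁻⁸ × 3.141×10¹⁰).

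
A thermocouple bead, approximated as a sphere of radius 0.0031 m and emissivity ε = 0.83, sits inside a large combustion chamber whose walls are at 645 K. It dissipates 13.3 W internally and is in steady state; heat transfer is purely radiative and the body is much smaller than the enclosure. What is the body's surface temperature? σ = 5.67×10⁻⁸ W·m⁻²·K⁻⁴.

For a small grey body in a large enclosure, net radiated power = εσA(T⁴ − T_w⁴).
Steady state: P = εσA(T⁴ − T_w⁴) with A = 4πr² = 1.208×10⁻⁴ m².
T⁴ = P/(εσA) + T_w⁴ = 13.3/(0.83·5.67×10⁻⁸·1.208×10⁻⁴) + (645)⁴
    = 2.340×10¹² + 1.731×10¹¹ = 2.513×10¹² K⁴.

T ≈ 1260 K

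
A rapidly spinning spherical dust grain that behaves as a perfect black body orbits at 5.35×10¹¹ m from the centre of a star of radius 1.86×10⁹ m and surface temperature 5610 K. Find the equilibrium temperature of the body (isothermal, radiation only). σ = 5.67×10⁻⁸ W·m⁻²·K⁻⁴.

The star's surface emits σT_*⁴; at distance d the flux is S = σT_*⁴(R_*/d)².
S = 5.67×10⁻⁸·(5610)⁴·(1.86×10⁹/5.35×10¹¹)² = 678.8 W/m².
For an isothermal sphere T⁴ = (1−a)S/(4σ) = 2.993×10⁹ K⁴.

T ≈ 234 K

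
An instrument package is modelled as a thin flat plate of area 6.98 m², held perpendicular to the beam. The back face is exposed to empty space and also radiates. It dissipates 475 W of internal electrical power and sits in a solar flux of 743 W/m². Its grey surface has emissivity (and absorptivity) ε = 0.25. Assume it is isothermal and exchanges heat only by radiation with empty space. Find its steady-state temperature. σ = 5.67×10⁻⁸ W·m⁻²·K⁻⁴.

At steady state, absorbed solar power + internal power = radiated power.
Absorbed: α·S·A_cross = 0.25·743·6.980 = 1297 W (cross-section A).
Total input = 1297 + 475 = 1772 W.
Radiated: εσ·A_surf·T⁴ with A_surf = 2A = 13.96 m².
T⁴ = 1772/(0.25·5.67×10⁻⁸·13.96) = 8.952×10⁹ K⁴.

T ≈ 308 K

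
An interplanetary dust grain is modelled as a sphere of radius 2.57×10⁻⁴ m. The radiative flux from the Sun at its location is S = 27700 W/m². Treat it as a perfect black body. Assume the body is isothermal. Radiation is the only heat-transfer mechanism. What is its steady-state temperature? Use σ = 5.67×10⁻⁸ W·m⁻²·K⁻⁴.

At equilibrium, absorbed power = emitted power.
Absorbing cross-section = πr² = 2.075×10⁻⁷ m²; emitting surface = 4πr² = 8.300×10⁻⁷ m² (ratio 4).
S·A_cross = εσ·A_surf·T⁴  ⇒  T⁴ = S/(4σ).
T⁴ = 1.00·27700/(4·5.67×10⁻⁸) = 1.221×10¹¹ K⁴.
T = (1.221×10¹¹)^(1/4).

T ≈ 591 K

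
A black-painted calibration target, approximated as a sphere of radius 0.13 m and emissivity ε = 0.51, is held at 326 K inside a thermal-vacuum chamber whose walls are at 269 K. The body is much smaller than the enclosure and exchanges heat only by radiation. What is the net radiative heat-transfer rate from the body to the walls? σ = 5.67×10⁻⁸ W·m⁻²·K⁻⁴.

P_net ≈ 37.2 W

For a small grey body in a large enclosure: P_net = εσA(T_body⁴ − T_wall⁴).
A = 4πr² = 0.2124 m²; T_body⁴ − T_wall⁴ = 1.129×10¹⁰ − 5.236×10⁹ = 6.058×10⁹ K⁴.
|P_net| = 0.51·5.67×10⁻⁸·0.2124·6.058×10⁹.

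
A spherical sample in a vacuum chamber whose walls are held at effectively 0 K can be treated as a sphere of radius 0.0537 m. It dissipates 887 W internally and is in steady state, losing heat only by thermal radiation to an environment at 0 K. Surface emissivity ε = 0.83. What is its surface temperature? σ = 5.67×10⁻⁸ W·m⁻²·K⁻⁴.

T ≈ 849 K

Steady state: internal power = radiated power, P = εσA T⁴.
Radiating area A = 4πr² = 0.03624 m².
T⁴ = P/(εσA) = 887/(0.83·5.67×10⁻⁸·0.03624) = 5.201×10¹¹ K⁴.
T = (5.201×10¹¹)^(1/4).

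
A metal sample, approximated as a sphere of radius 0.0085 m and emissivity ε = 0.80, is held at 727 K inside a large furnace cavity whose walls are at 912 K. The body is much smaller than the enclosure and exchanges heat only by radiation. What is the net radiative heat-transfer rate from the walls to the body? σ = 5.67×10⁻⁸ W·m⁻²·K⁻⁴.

For a small grey body in a large enclosure: P_net = εσA(T_body⁴ − T_wall⁴).
A = 4πr² = 9.079×10⁻⁴ m²; T_body⁴ − T_wall⁴ = 2.793×10¹¹ − 6.918×10¹¹ = -4.125×10¹¹ K⁴.
|P_net| = 0.80·5.67×10⁻⁸·9.079×10⁻⁴·4.125×10¹¹.

P_net ≈ 17.0 W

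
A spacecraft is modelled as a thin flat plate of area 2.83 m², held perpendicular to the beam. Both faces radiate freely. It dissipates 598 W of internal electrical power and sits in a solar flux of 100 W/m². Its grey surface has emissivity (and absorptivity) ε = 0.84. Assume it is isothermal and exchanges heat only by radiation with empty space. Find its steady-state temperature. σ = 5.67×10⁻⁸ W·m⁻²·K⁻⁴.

At steady state, absorbed solar power + internal power = radiated power.
Absorbed: α·S·A_cross = 0.84·100·2.830 = 237.7 W (cross-section A).
Total input = 237.7 + 598 = 835.7 W.
Radiated: εσ·A_surf·T⁴ with A_surf = 2A = 5.660 m².
T⁴ = 835.7/(0.84·5.67×10⁻⁸·5.660) = 3.100×10⁹ K⁴.

T ≈ 236 K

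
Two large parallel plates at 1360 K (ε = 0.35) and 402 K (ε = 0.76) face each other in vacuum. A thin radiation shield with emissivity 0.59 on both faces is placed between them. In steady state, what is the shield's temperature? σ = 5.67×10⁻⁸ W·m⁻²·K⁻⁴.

In steady state the net flux on the hot side equals that on the cold side.
σ(T₁⁴−T_s⁴)/D₁ = σ(T_s⁴−T₂⁴)/D₂, with D₁ = 1/ε₁+1/ε_s−1 = 3.552, D₂ = 1/ε_s+1/ε₂−1 = 2.011.
Solve for T_s⁴: T_s⁴ = (D₂·T₁⁴ + D₁·T₂⁴)/(D₁+D₂) = 1.253×10¹² K⁴.

T_s ≈ 1060 K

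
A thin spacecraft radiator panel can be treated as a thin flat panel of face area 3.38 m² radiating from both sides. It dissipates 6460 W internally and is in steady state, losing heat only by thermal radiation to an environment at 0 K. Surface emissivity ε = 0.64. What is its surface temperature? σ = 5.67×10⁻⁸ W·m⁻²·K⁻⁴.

Steady state: internal power = radiated power, P = εσA T⁴.
Radiating area A = 2·3.38 = 6.760 m².
T⁴ = P/(εσA) = 6460/(0.64·5.67×10⁻⁸·6.760) = 2.633×10¹⁰ K⁴.
T = (2.633×10¹⁰)^(1/4).

T ≈ 403 K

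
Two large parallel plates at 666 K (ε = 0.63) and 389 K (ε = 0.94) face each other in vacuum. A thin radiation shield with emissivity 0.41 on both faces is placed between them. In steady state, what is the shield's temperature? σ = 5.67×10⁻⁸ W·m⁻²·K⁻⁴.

In steady state the net flux on the hot side equals that on the cold side.
σ(T₁⁴−T_s⁴)/D₁ = σ(T_s⁴−T₂⁴)/D₂, with D₁ = 1/ε₁+1/ε_s−1 = 3.026, D₂ = 1/ε_s+1/ε₂−1 = 2.503.
Solve for T_s⁴: T_s⁴ = (D₂·T₁⁴ + D₁·T₂⁴)/(D₁+D₂) = 1.016×10¹¹ K⁴.

T_s ≈ 565 K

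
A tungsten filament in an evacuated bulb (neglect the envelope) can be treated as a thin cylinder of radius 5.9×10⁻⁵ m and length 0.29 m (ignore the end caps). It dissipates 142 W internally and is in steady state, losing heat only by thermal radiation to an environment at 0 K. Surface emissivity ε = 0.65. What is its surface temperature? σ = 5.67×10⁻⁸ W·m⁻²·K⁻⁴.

T ≈ 2450 K

Steady state: internal power = radiated power, P = εσA T⁴.
Radiating area A = 2πrL = 1.075×10⁻⁴ m².
T⁴ = P/(εσA) = 142/(0.65·5.67×10⁻⁸·1.075×10⁻⁴) = 3.584×10¹³ K⁴.
T = (3.584×10¹³)^(1/4).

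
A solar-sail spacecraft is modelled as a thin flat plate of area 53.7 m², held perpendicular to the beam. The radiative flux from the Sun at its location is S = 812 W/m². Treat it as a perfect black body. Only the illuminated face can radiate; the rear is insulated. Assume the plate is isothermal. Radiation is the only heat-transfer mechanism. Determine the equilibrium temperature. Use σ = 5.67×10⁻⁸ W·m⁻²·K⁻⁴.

T ≈ 346 K

At equilibrium, absorbed power = emitted power.
Absorbing cross-section = A = 53.70 m²; emitting surface = A = 53.70 m² (ratio 1).
S·A_cross = εσ·A_surf·T⁴  ⇒  T⁴ = S/(1σ).
T⁴ = 1.00·812/(1·5.67×10⁻⁸) = 1.432×10¹⁰ K⁴.
T = (1.432×10¹⁰)^(1/4).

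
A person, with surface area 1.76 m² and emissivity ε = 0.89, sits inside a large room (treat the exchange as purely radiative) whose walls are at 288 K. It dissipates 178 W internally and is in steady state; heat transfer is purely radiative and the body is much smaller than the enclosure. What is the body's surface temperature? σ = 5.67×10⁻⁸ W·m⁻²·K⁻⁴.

For a small grey body in a large enclosure, net radiated power = εσA(T⁴ − T_w⁴).
Steady state: P = εσA(T⁴ − T_w⁴) with A = 1.76 m².
T⁴ = P/(εσA) + T_w⁴ = 178/(0.89·5.67×10⁻⁸·1.760) + (288)⁴
    = 2.004×10⁹ + 6.880×10⁹ = 8.884×10⁹ K⁴.

T ≈ 307 K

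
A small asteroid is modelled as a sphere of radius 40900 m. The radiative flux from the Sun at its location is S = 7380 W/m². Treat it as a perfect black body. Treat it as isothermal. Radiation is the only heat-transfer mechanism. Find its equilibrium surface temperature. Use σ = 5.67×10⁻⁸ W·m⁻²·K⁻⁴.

At equilibrium, absorbed power = emitted power.
Absorbing cross-section = πr² = 5.255×10⁹ m²; emitting surface = 4πr² = 2.102×10¹⁰ m² (ratio 4).
S·A_cross = εσ·A_surf·T⁴  ⇒  T⁴ = S/(4σ).
T⁴ = 1.00·7380/(4·5.67×10⁻⁸) = 3.254×10¹⁰ K⁴.
T = (3.254×10¹⁰)^(1/4).

T ≈ 425 K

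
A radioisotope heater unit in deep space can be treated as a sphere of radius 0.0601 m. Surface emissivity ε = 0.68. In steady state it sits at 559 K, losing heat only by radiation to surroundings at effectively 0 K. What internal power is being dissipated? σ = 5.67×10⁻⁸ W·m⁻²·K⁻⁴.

Steady state: P = εσA T⁴.
A = 4πr² = 0.04539 m²; T⁴ = (559)⁴ = 9.764×10¹⁰ K⁴.
P = 0.68 × 5.67×10⁻⁸ × 0.04539 × 9.764×10¹⁰.

P ≈ 171 W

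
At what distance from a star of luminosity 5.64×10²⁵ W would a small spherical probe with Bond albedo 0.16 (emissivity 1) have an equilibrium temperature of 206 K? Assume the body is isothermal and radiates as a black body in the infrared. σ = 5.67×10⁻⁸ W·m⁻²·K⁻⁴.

d ≈ 9.61×10¹⁰ m

For an isothermal black-emitting sphere, (1−a)S·πr² = σ·4πr²·T⁴ ⇒ S = 4σT⁴/(1−a).
S = 4·5.67×10⁻⁸·(206)⁴/0.840 = 486.2 W/m².
Flux falls as S = L/(4πd²), so d = √(L/(4πS)) = √(5.64×10²⁵/(4π·486.2)).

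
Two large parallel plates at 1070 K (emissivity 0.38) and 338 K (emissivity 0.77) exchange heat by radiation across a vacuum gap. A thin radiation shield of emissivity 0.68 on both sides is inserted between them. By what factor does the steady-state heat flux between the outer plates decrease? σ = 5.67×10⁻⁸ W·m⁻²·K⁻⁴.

factor ≈ 1.66

Without shield: q₀ = σΔ(T⁴)/(1/ε₁+1/ε₂−1) with denominator 2.930.
With shield the two gaps are in series; the resistances add: (1/ε₁+1/ε_s−1)+(1/ε_s+1/ε₂−1) = 3.102+1.769 = 4.871.
Heat-flux ratio q₀/q = 4.871/2.930.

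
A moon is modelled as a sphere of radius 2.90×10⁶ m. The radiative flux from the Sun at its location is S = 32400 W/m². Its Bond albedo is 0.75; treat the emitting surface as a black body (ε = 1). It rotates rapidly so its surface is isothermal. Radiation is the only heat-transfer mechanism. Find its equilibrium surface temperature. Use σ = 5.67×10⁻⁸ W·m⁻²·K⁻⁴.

T ≈ 435 K

At equilibrium, absorbed power = emitted power.
Absorbing cross-section = πr² = 2.642×10¹³ m²; emitting surface = 4πr² = 1.057×10¹⁴ m² (ratio 4).
(1−a)S·A_cross = εσ·A_surf·T⁴  ⇒  T⁴ = (1−a)S/(4σ).
T⁴ = 0.250·32400/(4·5.67×10⁻⁸) = 3.571×10¹⁰ K⁴.
T = (3.571×10¹⁰)^(1/4).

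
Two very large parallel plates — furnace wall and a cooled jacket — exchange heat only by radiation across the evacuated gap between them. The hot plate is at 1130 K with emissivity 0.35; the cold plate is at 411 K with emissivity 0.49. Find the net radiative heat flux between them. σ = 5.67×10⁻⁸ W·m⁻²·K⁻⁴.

q ≈ 23300 W/m²

For two infinite grey parallel plates, q = σ(T₁⁴ − T₂⁴)/(1/ε₁ + 1/ε₂ − 1).
T₁⁴ − T₂⁴ = 1.630×10¹² − 2.853×10¹⁰ = 1.602×10¹² K⁴.
1/ε₁ + 1/ε₂ − 1 = 2.857 + 2.041 − 1 = 3.898.
q = 5.67×10⁻⁸ × 1.602×10¹² / 3.898.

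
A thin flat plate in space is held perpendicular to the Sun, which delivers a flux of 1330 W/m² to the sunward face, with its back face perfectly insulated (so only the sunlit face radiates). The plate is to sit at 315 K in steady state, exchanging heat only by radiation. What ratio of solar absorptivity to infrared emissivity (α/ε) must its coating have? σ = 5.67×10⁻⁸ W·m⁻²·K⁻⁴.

α/ε ≈ 0.420

Balance: αS·A = εσ·1A·T⁴ ⇒ α/ε = σT⁴/S.
α/ε = 5.67×10⁻⁸·(315)⁴/1330 = 5.67×10⁻⁸·9.846×10⁹/1330.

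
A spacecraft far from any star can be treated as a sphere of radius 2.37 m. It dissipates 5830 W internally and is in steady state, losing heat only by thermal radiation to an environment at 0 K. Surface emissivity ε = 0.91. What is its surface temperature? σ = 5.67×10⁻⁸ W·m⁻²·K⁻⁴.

Steady state: internal power = radiated power, P = εσA T⁴.
Radiating area A = 4πr² = 70.58 m².
T⁴ = P/(εσA) = 5830/(0.91·5.67×10⁻⁸·70.58) = 1.601×10⁹ K⁴.
T = (1.601×10⁹)^(1/4).

T ≈ 200 K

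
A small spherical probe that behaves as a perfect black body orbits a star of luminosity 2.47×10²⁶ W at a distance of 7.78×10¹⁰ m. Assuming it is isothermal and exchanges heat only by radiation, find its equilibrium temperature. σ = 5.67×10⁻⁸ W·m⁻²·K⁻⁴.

First find the stellar flux at distance d: S = L/(4πd²) = 2.47×10²⁶/(4π·(7.78×10¹⁰)²) = 3247 W/m².
For an isothermal sphere, absorbed (1−a)S·πr² = emitted σ·4πr²·T⁴, so T⁴ = (1−a)S/(4σ).
T⁴ = 1.00·3247/(4·5.67×10⁻⁸) = 1.432×10¹⁰ K⁴.

T ≈ 346 K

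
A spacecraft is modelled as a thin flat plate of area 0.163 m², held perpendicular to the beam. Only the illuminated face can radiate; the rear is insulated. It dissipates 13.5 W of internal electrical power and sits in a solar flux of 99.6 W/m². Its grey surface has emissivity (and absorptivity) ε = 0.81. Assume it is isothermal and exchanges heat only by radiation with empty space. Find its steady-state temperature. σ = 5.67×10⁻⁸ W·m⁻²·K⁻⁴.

T ≈ 244 K

At steady state, absorbed solar power + internal power = radiated power.
Absorbed: α·S·A_cross = 0.81·99.6·0.1630 = 13.15 W (cross-section A).
Total input = 13.15 + 13.5 = 26.65 W.
Radiated: εσ·A_surf·T⁴ with A_surf = A = 0.1630 m².
T⁴ = 26.65/(0.81·5.67×10⁻⁸·0.1630) = 3.560×10⁹ K⁴.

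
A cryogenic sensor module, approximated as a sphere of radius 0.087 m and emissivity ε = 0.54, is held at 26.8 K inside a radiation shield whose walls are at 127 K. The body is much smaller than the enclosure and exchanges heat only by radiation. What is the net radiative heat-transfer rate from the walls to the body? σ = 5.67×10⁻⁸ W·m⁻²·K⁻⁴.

P_net ≈ 0.756 W

For a small grey body in a large enclosure: P_net = εσA(T_body⁴ − T_wall⁴).
A = 4πr² = 0.09511 m²; T_body⁴ − T_wall⁴ = 5.159×10⁵ − 2.601×10⁸ = -2.596×10⁸ K⁴.
|P_net| = 0.54·5.67×10⁻⁸·0.09511·2.596×10⁸.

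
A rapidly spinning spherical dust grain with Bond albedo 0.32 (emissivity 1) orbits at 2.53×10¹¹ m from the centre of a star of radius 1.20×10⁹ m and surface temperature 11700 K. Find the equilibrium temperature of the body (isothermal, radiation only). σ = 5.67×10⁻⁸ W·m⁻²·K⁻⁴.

The star's surface emits σT_*⁴; at distance d the flux is S = σT_*⁴(R_*/d)².
S = 5.67×10⁻⁸·(11700)⁴·(1.20×10⁹/2.53×10¹¹)² = 23900 W/m².
For an isothermal sphere T⁴ = (1−a)S/(4σ) = 7.167×10¹⁰ K⁴.

T ≈ 517 K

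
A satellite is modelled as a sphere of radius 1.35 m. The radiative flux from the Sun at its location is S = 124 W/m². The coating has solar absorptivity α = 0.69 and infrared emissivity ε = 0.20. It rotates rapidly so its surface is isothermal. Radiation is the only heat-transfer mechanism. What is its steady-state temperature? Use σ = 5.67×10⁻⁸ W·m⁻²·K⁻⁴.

T ≈ 208 K

At equilibrium, absorbed power = emitted power.
Absorbing cross-section = πr² = 5.726 m²; emitting surface = 4πr² = 22.90 m² (ratio 4).
αS·A_cross = εσ·A_surf·T⁴  ⇒  T⁴ = αS/(ε·4σ).
T⁴ = 0.690·124/(0.20·4·5.67×10⁻⁸) = 1.886×10⁹ K⁴.
T = (1.886×10⁹)^(1/4).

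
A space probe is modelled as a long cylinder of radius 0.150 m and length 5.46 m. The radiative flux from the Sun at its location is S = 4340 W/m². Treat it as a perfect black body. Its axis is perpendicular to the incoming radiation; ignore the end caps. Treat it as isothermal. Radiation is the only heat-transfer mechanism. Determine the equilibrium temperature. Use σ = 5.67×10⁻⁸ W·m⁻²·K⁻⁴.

At equilibrium, absorbed power = emitted power.
Absorbing cross-section = 2rL = 1.638 m²; emitting surface = 2πrL = 5.146 m² (ratio π).
S·A_cross = εσ·A_surf·T⁴  ⇒  T⁴ = S/(πσ).
T⁴ = 1.00·4340/(π·5.67×10⁻⁸) = 2.436×10¹⁰ K⁴.
T = (2.436×10¹⁰)^(1/4).

T ≈ 395 K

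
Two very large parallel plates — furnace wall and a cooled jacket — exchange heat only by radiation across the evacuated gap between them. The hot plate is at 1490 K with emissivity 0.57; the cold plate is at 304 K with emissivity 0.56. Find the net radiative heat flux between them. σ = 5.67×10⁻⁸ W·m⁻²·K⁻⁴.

For two infinite grey parallel plates, q = σ(T₁⁴ − T₂⁴)/(1/ε₁ + 1/ε₂ − 1).
T₁⁴ − T₂⁴ = 4.929×10¹² − 8.541×10⁹ = 4.920×10¹² K⁴.
1/ε₁ + 1/ε₂ − 1 = 1.754 + 1.786 − 1 = 2.540.
q = 5.67×10⁻⁸ × 4.920×10¹² / 2.540.

q ≈ 1.10×10⁵ W/m²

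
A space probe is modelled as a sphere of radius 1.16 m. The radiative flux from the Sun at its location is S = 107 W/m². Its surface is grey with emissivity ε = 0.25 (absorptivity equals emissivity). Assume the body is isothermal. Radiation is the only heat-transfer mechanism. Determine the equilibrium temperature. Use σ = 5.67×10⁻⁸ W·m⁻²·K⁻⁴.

T ≈ 147 K

At equilibrium, absorbed power = emitted power.
Absorbing cross-section = πr² = 4.227 m²; emitting surface = 4πr² = 16.91 m² (ratio 4).
εS·A_cross = εσ·A_surf·T⁴  ⇒  T⁴ = S/(4σ)   (ε cancels).
T⁴ = 107/(4·5.67×10⁻⁸) = 4.718×10⁸ K⁴.
T = (4.718×10⁸)^(1/4).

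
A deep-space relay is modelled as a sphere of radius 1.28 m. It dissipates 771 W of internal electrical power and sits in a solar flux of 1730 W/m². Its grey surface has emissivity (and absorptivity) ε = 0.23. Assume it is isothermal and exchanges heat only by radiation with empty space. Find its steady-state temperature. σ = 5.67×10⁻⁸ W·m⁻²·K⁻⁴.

At steady state, absorbed solar power + internal power = radiated power.
Absorbed: α·S·A_cross = 0.23·1730·5.147 = 2048 W (cross-section πr²).
Total input = 2048 + 771 = 2819 W.
Radiated: εσ·A_surf·T⁴ with A_surf = 4πr² = 20.59 m².
T⁴ = 2819/(0.23·5.67×10⁻⁸·20.59) = 1.050×10¹⁰ K⁴.

T ≈ 320 K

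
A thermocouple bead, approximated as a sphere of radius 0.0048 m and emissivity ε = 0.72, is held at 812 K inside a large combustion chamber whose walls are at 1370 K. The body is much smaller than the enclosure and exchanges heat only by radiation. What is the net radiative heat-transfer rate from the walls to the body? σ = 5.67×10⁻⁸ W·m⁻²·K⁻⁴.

For a small grey body in a large enclosure: P_net = εσA(T_body⁴ − T_wall⁴).
A = 4πr² = 2.895×10⁻⁴ m²; T_body⁴ − T_wall⁴ = 4.347×10¹¹ − 3.523×10¹² = -3.088×10¹² K⁴.
|P_net| = 0.72·5.67×10⁻⁸·2.895×10⁻⁴·3.088×10¹².

P_net ≈ 36.5 W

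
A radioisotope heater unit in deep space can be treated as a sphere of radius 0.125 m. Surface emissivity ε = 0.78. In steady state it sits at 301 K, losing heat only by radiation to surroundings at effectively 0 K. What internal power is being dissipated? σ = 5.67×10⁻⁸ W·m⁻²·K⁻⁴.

Steady state: P = εσA T⁴.
A = 4πr² = 0.1963 m²; T⁴ = (301)⁴ = 8.209×10⁹ K⁴.
P = 0.78 × 5.67×10⁻⁸ × 0.1963 × 8.209×10⁹.

P ≈ 71.3 W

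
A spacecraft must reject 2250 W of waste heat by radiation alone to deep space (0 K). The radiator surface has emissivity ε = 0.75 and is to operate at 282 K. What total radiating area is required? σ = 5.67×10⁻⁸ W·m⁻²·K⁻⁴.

P = εσA T⁴ ⇒ A = P/(εσT⁴).
T⁴ = 6.324×10⁹ K⁴.
A = 2250/(0.75 × 5.67×10⁻⁸ × 6.324×10⁹).

A ≈ 8.37 m²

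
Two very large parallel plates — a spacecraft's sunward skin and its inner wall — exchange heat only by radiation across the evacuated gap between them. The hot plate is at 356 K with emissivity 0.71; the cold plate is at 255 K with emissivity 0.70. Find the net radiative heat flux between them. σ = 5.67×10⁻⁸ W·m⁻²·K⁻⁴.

For two infinite grey parallel plates, q = σ(T₁⁴ − T₂⁴)/(1/ε₁ + 1/ε₂ − 1).
T₁⁴ − T₂⁴ = 1.606×10¹⁰ − 4.228×10⁹ = 1.183×10¹⁰ K⁴.
1/ε₁ + 1/ε₂ − 1 = 1.408 + 1.429 − 1 = 1.837.
q = 5.67×10⁻⁸ × 1.183×10¹⁰ / 1.837.

q ≈ 365 W/m²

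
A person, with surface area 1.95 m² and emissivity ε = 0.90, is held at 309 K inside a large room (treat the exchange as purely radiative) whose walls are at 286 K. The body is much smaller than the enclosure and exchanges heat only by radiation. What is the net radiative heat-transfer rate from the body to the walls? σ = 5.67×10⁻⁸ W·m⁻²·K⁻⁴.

P_net ≈ 241 W

For a small grey body in a large enclosure: P_net = εσA(T_body⁴ − T_wall⁴).
A = 1.95 m²; T_body⁴ − T_wall⁴ = 9.117×10⁹ − 6.691×10⁹ = 2.426×10⁹ K⁴.
|P_net| = 0.90·5.67×10⁻⁸·1.950·2.426×10⁹.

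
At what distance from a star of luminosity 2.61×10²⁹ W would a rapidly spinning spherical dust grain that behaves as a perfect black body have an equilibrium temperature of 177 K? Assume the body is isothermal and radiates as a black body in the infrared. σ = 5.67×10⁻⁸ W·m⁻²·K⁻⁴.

For an isothermal black-emitting sphere, (1−a)S·πr² = σ·4πr²·T⁴ ⇒ S = 4σT⁴/(1−a).
S = 4·5.67×10⁻⁸·(177)⁴/1.00 = 222.6 W/m².
Flux falls as S = L/(4πd²), so d = √(L/(4πS)) = √(2.61×10²⁹/(4π·222.6)).

d ≈ 9.66×10¹² m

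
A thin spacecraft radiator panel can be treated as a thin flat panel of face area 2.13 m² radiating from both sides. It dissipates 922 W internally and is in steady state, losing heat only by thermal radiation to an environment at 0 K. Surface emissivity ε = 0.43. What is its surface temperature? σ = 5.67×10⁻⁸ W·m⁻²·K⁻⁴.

T ≈ 307 K

Steady state: internal power = radiated power, P = εσA T⁴.
Radiating area A = 2·2.13 = 4.260 m².
T⁴ = P/(εσA) = 922/(0.43·5.67×10⁻⁸·4.260) = 8.877×10⁹ K⁴.
T = (8.877×10⁹)^(1/4).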